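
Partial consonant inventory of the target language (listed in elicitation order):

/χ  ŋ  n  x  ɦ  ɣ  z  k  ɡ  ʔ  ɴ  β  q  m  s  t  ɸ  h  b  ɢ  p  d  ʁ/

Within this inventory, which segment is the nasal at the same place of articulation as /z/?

/z/ is a voiced alveolar fricative.
The nasal at the same place is an alveolar nasal — in this inventory, /n/.

/n/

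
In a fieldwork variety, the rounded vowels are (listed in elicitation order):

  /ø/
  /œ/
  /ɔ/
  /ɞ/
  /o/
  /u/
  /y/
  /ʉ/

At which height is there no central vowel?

Front: /y/ (high), /ø/ (high-mid), /œ/ (low-mid).
Central: /ʉ/ (high), /ɞ/ (low-mid).
Back: /u/ (high), /o/ (high-mid), /ɔ/ (low-mid).
Every height has a central member except high-mid, where /ɵ/ would be expected.

high-mid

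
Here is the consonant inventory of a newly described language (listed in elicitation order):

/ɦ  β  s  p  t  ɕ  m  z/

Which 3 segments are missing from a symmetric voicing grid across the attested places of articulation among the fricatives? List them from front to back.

/ɸ/, /ʑ/, /h/

bilabial: voiceless —, voiced /β/.
alveolar: voiceless /s/, voiced /z/.
alveolo-palatal: voiceless /ɕ/, voiced —.
glottal: voiceless —, voiced /ɦ/.
Gaps, from front to back: bilabial lacks voiceless (/ɸ/); alveolo-palatal lacks voiced (/ʑ/); glottal lacks voiceless (/h/).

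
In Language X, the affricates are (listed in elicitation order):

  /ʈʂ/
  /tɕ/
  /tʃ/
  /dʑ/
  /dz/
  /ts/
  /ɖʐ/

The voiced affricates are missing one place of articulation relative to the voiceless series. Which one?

alveolar: voiceless /ts/, voiced /dz/.
postalveolar: voiceless /tʃ/, voiced —.
retroflex: voiceless /ʈʂ/, voiced /ɖʐ/.
alveolo-palatal: voiceless /tɕ/, voiced /dʑ/.
Every place of articulation has a voiced member except postalveolar, where /dʒ/ would be expected.

postalveolar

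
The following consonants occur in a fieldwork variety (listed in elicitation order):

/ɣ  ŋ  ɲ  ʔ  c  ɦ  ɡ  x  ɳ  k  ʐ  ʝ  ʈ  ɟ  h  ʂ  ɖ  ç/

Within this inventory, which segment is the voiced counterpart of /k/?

/ɡ/

/k/ is a voiceless velar stop.
The voiced counterpart is a voiced velar stop — in this inventory, /ɡ/.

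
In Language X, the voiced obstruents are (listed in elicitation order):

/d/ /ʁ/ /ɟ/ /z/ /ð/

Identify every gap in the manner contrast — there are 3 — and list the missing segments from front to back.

/d̪/, /ʝ/, /ɢ/

dental: stop —, fricative /ð/.
alveolar: stop /d/, fricative /z/.
palatal: stop /ɟ/, fricative —.
uvular: stop —, fricative /ʁ/.
Gaps, from front to back: dental lacks stop (/d̪/); palatal lacks fricative (/ʝ/); uvular lacks stop (/ɢ/).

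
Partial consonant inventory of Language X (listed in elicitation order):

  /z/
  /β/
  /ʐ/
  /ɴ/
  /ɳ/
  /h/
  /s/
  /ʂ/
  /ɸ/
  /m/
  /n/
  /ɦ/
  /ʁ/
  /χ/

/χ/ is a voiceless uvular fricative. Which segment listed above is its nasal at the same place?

The nasal at the same place is an uvular nasal — in this inventory, /ɴ/.

/ɴ/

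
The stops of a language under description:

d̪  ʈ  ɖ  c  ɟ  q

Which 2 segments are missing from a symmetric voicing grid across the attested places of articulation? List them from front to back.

Voiceless: /ʈ/ (retroflex), /c/ (palatal), /q/ (uvular).
Voiced: /d̪/ (dental), /ɖ/ (retroflex), /ɟ/ (palatal).
Gaps, from front to back: dental lacks voiceless (/t̪/); uvular lacks voiced (/ɢ/).

/t̪/, /ɢ/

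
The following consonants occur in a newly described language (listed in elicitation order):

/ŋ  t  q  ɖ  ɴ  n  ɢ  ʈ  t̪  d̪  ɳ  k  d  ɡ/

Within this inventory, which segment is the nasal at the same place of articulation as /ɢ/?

/ɴ/

/ɢ/ is a voiced uvular stop.
The nasal at the same place is an uvular nasal — in this inventory, /ɴ/.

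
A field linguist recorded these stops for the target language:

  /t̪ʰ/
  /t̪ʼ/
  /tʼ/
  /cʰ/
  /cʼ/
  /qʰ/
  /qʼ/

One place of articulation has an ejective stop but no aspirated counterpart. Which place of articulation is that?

alveolar

place of articulation  aspirated  ejective
dental            t̪ʰ       t̪ʼ     
alveolar          —         tʼ      
palatal           cʰ        cʼ      
uvular            qʰ        qʼ      
Every place of articulation has an aspirated member except alveolar, where /tʰ/ would be expected.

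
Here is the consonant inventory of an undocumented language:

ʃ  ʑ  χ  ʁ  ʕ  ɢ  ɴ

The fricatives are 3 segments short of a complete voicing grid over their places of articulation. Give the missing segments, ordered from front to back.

/ʒ/, /ɕ/, /ħ/

place of articulation  voiceless  voiced  
postalveolar      ʃ         —       
alveolo-palatal   —         ʑ       
uvular            χ         ʁ       
pharyngeal        —         ʕ       
Gaps, from front to back: postalveolar lacks voiced (/ʒ/); alveolo-palatal lacks voiceless (/ɕ/); pharyngeal lacks voiceless (/ħ/).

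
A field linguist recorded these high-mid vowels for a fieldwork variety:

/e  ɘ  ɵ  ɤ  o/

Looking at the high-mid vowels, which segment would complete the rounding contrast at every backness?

/ø/

front: unrounded /e/, rounded —.
central: unrounded /ɘ/, rounded /ɵ/.
back: unrounded /ɤ/, rounded /o/.
The front row has no rounded member, so the gap is the front rounded vowel /ø/.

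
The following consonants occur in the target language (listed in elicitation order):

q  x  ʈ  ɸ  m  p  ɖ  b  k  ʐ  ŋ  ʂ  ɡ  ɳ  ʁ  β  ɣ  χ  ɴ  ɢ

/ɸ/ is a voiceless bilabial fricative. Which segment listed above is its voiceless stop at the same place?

/p/

The voiceless stop at the same place is a voiceless bilabial stop — in this inventory, /p/.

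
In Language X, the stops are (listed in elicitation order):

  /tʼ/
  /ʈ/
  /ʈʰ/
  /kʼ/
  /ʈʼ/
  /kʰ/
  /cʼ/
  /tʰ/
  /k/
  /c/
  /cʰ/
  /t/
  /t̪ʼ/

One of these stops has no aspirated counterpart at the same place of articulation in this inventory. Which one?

Alveolar: /t/ ~ /tʰ/ ~ /tʼ/
Retroflex: /ʈ/ ~ /ʈʰ/ ~ /ʈʼ/
Palatal: /c/ ~ /cʰ/ ~ /cʼ/
Velar: /k/ ~ /kʰ/ ~ /kʼ/
Dental: only /t̪ʼ/ (ejective); no aspirated partner.
So /t̪ʼ/ is the unpaired segment.

/t̪ʼ/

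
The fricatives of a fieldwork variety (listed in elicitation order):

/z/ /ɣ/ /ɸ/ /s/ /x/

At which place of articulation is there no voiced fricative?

place of articulation  voiceless  voiced  
bilabial          ɸ         —       
alveolar          s         z       
velar             x         ɣ       
Every place of articulation has a voiced member except bilabial, where /β/ would be expected.

bilabial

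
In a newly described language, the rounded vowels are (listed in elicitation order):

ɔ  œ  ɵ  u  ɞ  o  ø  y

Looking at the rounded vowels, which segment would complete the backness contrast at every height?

/ʉ/

Front: /y/ (high), /ø/ (high-mid), /œ/ (low-mid).
Central: /ɵ/ (high-mid), /ɞ/ (low-mid).
Back: /u/ (high), /o/ (high-mid), /ɔ/ (low-mid).
The high row has no central member, so the gap is the high central rounded vowel /ʉ/.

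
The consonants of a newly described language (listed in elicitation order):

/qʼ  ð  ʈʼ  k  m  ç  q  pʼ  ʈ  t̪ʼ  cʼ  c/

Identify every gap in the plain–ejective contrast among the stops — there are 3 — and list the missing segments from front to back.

/p/, /t̪/, /kʼ/

place of articulation  plain     ejective
bilabial          —         pʼ      
dental            —         t̪ʼ     
retroflex         ʈ         ʈʼ      
palatal           c         cʼ      
velar             k         —       
uvular            q         qʼ      
Gaps, from front to back: bilabial lacks plain (/p/); dental lacks plain (/t̪/); velar lacks ejective (/kʼ/).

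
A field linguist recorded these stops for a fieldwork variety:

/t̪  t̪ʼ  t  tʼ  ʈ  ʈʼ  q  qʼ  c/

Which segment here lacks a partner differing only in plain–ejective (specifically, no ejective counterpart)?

Dental: /t̪/ ~ /t̪ʼ/
Alveolar: /t/ ~ /tʼ/
Retroflex: /ʈ/ ~ /ʈʼ/
Uvular: /q/ ~ /qʼ/
Palatal: only /c/ (plain); no ejective partner.
So /c/ is the unpaired segment.

/c/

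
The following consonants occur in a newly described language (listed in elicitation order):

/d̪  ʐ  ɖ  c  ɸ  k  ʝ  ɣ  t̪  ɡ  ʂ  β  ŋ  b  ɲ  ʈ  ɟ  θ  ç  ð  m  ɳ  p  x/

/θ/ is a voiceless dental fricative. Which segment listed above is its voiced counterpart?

The voiced counterpart is a voiced dental fricative — in this inventory, /ð/.

/ð/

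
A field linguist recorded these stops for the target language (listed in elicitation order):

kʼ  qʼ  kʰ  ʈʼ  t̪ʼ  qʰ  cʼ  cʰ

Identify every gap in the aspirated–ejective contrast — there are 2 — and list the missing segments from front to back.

Aspirated: /cʰ/ (palatal), /kʰ/ (velar), /qʰ/ (uvular).
Ejective: /t̪ʼ/ (dental), /ʈʼ/ (retroflex), /cʼ/ (palatal), /kʼ/ (velar), /qʼ/ (uvular).
Gaps, from front to back: dental lacks aspirated (/t̪ʰ/); retroflex lacks aspirated (/ʈʰ/).

/t̪ʰ/, /ʈʰ/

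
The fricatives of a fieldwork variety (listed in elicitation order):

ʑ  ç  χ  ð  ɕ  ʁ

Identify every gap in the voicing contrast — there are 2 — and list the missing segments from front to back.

Voiceless: /ɕ/ (alveolo-palatal), /ç/ (palatal), /χ/ (uvular).
Voiced: /ð/ (dental), /ʑ/ (alveolo-palatal), /ʁ/ (uvular).
Gaps, from front to back: dental lacks voiceless (/θ/); palatal lacks voiced (/ʝ/).

/θ/, /ʝ/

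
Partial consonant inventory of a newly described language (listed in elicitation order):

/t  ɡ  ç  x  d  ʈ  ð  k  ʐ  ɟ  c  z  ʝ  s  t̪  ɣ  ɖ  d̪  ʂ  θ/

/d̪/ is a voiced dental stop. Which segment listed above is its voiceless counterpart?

/t̪/

The voiceless counterpart is a voiceless dental stop — in this inventory, /t̪/.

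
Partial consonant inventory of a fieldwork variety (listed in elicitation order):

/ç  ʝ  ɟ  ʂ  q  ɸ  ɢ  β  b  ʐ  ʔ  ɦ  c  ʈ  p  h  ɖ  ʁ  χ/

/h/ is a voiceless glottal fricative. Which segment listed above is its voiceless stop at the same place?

The voiceless stop at the same place is a voiceless glottal stop — in this inventory, /ʔ/.

/ʔ/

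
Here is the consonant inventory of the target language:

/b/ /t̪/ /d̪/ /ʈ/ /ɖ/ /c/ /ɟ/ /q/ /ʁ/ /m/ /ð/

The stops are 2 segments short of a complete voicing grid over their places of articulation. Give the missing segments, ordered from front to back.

Voiceless: /t̪/ (dental), /ʈ/ (retroflex), /c/ (palatal), /q/ (uvular).
Voiced: /b/ (bilabial), /d̪/ (dental), /ɖ/ (retroflex), /ɟ/ (palatal).
Gaps, from front to back: bilabial lacks voiceless (/p/); uvular lacks voiced (/ɢ/).

/p/, /ɢ/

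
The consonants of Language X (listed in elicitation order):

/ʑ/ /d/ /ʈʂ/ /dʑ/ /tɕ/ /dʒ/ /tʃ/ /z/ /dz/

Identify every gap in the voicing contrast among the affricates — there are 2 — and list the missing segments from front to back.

alveolar: voiceless —, voiced /dz/.
postalveolar: voiceless /tʃ/, voiced /dʒ/.
retroflex: voiceless /ʈʂ/, voiced —.
alveolo-palatal: voiceless /tɕ/, voiced /dʑ/.
Gaps, from front to back: alveolar lacks voiceless (/ts/); retroflex lacks voiced (/ɖʐ/).

/ts/, /ɖʐ/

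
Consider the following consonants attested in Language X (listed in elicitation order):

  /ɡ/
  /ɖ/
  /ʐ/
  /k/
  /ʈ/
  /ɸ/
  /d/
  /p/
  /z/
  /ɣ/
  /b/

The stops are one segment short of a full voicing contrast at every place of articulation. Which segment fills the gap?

place of articulation  voiceless  voiced  
bilabial          p         b       
alveolar          —         d       
retroflex         ʈ         ɖ       
velar             k         ɡ       
The alveolar row has no voiceless member, so the gap is the voiceless alveolar stop /t/.

/t/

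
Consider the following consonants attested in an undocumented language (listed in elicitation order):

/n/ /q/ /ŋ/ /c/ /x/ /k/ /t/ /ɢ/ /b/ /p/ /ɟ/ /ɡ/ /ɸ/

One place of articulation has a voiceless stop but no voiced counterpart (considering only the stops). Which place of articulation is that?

alveolar

bilabial: voiceless /p/, voiced /b/.
alveolar: voiceless /t/, voiced —.
palatal: voiceless /c/, voiced /ɟ/.
velar: voiceless /k/, voiced /ɡ/.
uvular: voiceless /q/, voiced /ɢ/.
Every place of articulation has a voiced member except alveolar, where /d/ would be expected.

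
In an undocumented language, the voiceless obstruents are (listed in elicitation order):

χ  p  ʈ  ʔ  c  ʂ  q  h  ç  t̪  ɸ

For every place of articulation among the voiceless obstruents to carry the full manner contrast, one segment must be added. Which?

Stop: /p/ (bilabial), /t̪/ (dental), /ʈ/ (retroflex), /c/ (palatal), /q/ (uvular), /ʔ/ (glottal).
Fricative: /ɸ/ (bilabial), /ʂ/ (retroflex), /ç/ (palatal), /χ/ (uvular), /h/ (glottal).
The dental row has no fricative member, so the gap is the dental fricative /θ/.

/θ/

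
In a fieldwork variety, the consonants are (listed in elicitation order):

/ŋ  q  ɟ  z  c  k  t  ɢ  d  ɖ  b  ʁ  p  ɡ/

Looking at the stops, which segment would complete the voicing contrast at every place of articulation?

Voiceless: /p/ (bilabial), /t/ (alveolar), /c/ (palatal), /k/ (velar), /q/ (uvular).
Voiced: /b/ (bilabial), /d/ (alveolar), /ɖ/ (retroflex), /ɟ/ (palatal), /ɡ/ (velar), /ɢ/ (uvular).
The retroflex row has no voiceless member, so the gap is the voiceless retroflex stop /ʈ/.

/ʈ/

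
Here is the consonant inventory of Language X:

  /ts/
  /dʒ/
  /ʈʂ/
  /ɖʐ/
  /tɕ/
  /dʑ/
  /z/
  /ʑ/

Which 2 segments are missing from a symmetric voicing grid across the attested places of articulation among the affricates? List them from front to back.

place of articulation  voiceless  voiced  
alveolar          ts        —       
postalveolar      —         dʒ      
retroflex         ʈʂ        ɖʐ      
alveolo-palatal   tɕ        dʑ      
Gaps, from front to back: alveolar lacks voiced (/dz/); postalveolar lacks voiceless (/tʃ/).

/dz/, /tʃ/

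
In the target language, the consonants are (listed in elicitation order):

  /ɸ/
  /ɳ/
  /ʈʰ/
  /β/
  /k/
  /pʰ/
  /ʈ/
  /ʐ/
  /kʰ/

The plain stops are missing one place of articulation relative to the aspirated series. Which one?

Plain: /ʈ/ (retroflex), /k/ (velar).
Aspirated: /pʰ/ (bilabial), /ʈʰ/ (retroflex), /kʰ/ (velar).
Every place of articulation has a plain member except bilabial, where /p/ would be expected.

bilabial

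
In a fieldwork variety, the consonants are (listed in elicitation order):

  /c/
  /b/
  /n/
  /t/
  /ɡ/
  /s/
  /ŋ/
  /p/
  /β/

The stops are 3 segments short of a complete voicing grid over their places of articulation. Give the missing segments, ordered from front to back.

/d/, /ɟ/, /k/

bilabial: voiceless /p/, voiced /b/.
alveolar: voiceless /t/, voiced —.
palatal: voiceless /c/, voiced —.
velar: voiceless —, voiced /ɡ/.
Gaps, from front to back: alveolar lacks voiced (/d/); palatal lacks voiced (/ɟ/); velar lacks voiceless (/k/).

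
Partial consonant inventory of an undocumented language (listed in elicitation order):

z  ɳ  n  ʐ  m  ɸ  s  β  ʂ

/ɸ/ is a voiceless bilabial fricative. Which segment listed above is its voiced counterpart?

/β/

The voiced counterpart is a voiced bilabial fricative — in this inventory, /β/.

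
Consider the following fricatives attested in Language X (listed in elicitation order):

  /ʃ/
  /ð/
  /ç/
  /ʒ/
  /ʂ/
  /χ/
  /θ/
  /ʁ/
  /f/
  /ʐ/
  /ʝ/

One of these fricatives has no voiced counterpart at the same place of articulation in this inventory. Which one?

Dental: /θ/ ~ /ð/
Postalveolar: /ʃ/ ~ /ʒ/
Retroflex: /ʂ/ ~ /ʐ/
Palatal: /ç/ ~ /ʝ/
Uvular: /χ/ ~ /ʁ/
Labiodental: only /f/ (voiceless); no voiced partner.
So /f/ is the unpaired segment.

/f/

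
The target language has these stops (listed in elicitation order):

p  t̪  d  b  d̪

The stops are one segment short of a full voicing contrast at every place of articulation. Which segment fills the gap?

place of articulation  voiceless  voiced  
bilabial          p         b       
dental            t̪        d̪      
alveolar          —         d       
The alveolar row has no voiceless member, so the gap is the voiceless alveolar stop /t/.

/t/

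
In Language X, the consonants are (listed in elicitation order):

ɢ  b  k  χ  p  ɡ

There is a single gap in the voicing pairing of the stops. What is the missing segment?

/q/

Voiceless: /p/ (bilabial), /k/ (velar).
Voiced: /b/ (bilabial), /ɡ/ (velar), /ɢ/ (uvular).
The uvular row has no voiceless member, so the gap is the voiceless uvular stop /q/.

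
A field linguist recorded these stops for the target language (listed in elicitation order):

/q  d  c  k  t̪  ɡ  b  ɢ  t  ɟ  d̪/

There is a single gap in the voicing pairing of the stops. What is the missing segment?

bilabial: voiceless —, voiced /b/.
dental: voiceless /t̪/, voiced /d̪/.
alveolar: voiceless /t/, voiced /d/.
palatal: voiceless /c/, voiced /ɟ/.
velar: voiceless /k/, voiced /ɡ/.
uvular: voiceless /q/, voiced /ɢ/.
The bilabial row has no voiceless member, so the gap is the voiceless bilabial stop /p/.

/p/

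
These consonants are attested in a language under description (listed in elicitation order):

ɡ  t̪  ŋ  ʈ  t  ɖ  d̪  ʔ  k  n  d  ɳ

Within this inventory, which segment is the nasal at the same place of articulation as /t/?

/t/ is a voiceless alveolar stop.
The nasal at the same place is an alveolar nasal — in this inventory, /n/.

/n/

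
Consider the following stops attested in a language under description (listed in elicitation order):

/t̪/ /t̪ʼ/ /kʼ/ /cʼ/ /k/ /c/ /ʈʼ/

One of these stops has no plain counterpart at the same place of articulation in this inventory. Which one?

/ʈʼ/

Dental: /t̪/ ~ /t̪ʼ/
Palatal: /c/ ~ /cʼ/
Velar: /k/ ~ /kʼ/
Retroflex: only /ʈʼ/ (ejective); no plain partner.
So /ʈʼ/ is the unpaired segment.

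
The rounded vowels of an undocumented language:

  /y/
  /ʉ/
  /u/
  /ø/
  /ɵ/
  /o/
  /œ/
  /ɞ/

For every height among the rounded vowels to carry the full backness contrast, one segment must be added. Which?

high: front /y/, central /ʉ/, back /u/.
high-mid: front /ø/, central /ɵ/, back /o/.
low-mid: front /œ/, central /ɞ/, back —.
The low-mid row has no back member, so the gap is the low-mid back rounded vowel /ɔ/.

/ɔ/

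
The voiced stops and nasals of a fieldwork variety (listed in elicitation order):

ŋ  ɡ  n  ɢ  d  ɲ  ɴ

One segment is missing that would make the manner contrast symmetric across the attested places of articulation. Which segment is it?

/ɟ/

alveolar: oral stop /d/, nasal /n/.
palatal: oral stop —, nasal /ɲ/.
velar: oral stop /ɡ/, nasal /ŋ/.
uvular: oral stop /ɢ/, nasal /ɴ/.
The palatal row has no oral stop member, so the gap is the palatal oral stop /ɟ/.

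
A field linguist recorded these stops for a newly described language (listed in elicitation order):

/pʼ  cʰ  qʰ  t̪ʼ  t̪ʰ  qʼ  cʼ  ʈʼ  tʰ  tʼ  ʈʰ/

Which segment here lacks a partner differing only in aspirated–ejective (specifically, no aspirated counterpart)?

Dental: /t̪ʰ/ ~ /t̪ʼ/
Alveolar: /tʰ/ ~ /tʼ/
Retroflex: /ʈʰ/ ~ /ʈʼ/
Palatal: /cʰ/ ~ /cʼ/
Uvular: /qʰ/ ~ /qʼ/
Bilabial: only /pʼ/ (ejective); no aspirated partner.
So /pʼ/ is the unpaired segment.

/pʼ/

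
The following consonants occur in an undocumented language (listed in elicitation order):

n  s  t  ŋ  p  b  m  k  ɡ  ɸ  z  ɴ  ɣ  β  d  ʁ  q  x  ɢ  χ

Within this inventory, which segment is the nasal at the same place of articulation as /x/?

/x/ is a voiceless velar fricative.
The nasal at the same place is a velar nasal — in this inventory, /ŋ/.

/ŋ/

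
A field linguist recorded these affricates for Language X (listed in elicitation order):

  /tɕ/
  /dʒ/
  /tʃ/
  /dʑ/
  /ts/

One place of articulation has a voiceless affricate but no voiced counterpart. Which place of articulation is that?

alveolar

place of articulation  voiceless  voiced  
alveolar          ts        —       
postalveolar      tʃ        dʒ      
alveolo-palatal   tɕ        dʑ      
Every place of articulation has a voiced member except alveolar, where /dz/ would be expected.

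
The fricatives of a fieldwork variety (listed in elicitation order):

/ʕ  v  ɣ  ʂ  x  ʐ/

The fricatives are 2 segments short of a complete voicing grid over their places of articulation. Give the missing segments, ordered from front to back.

Voiceless: /ʂ/ (retroflex), /x/ (velar).
Voiced: /v/ (labiodental), /ʐ/ (retroflex), /ɣ/ (velar), /ʕ/ (pharyngeal).
Gaps, from front to back: labiodental lacks voiceless (/f/); pharyngeal lacks voiceless (/ħ/).

/f/, /ħ/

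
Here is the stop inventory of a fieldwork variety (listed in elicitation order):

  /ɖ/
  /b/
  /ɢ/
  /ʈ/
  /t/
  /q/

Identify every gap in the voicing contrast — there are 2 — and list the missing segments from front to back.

/p/, /d/

bilabial: voiceless —, voiced /b/.
alveolar: voiceless /t/, voiced —.
retroflex: voiceless /ʈ/, voiced /ɖ/.
uvular: voiceless /q/, voiced /ɢ/.
Gaps, from front to back: bilabial lacks voiceless (/p/); alveolar lacks voiced (/d/).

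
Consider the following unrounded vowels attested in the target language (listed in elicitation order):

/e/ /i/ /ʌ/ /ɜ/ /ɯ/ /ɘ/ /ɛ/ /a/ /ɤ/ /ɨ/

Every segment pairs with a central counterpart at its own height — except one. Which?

/a/

High: /i/ ~ /ɨ/ ~ /ɯ/
High-mid: /e/ ~ /ɘ/ ~ /ɤ/
Low-mid: /ɛ/ ~ /ɜ/ ~ /ʌ/
Low: only /a/ (front); no central partner.
So /a/ is the unpaired segment.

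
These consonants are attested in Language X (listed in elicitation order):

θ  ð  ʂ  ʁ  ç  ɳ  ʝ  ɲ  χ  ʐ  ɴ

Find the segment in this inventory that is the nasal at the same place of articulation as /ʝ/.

/ʝ/ is a voiced palatal fricative.
The nasal at the same place is a palatal nasal — in this inventory, /ɲ/.

/ɲ/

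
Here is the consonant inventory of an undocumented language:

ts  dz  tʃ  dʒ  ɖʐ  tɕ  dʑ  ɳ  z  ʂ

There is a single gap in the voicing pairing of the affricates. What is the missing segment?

alveolar: voiceless /ts/, voiced /dz/.
postalveolar: voiceless /tʃ/, voiced /dʒ/.
retroflex: voiceless —, voiced /ɖʐ/.
alveolo-palatal: voiceless /tɕ/, voiced /dʑ/.
The retroflex row has no voiceless member, so the gap is the voiceless retroflex affricate /ʈʂ/.

/ʈʂ/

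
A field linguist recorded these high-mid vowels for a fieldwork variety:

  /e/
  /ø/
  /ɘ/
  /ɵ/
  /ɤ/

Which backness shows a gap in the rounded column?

front: unrounded /e/, rounded /ø/.
central: unrounded /ɘ/, rounded /ɵ/.
back: unrounded /ɤ/, rounded —.
Every backness has a rounded member except back, where /o/ would be expected.

back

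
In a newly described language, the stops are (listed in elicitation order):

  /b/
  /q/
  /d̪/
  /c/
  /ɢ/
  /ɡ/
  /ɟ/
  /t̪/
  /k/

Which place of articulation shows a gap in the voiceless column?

bilabial

place of articulation  voiceless  voiced  
bilabial          —         b       
dental            t̪        d̪      
palatal           c         ɟ       
velar             k         ɡ       
uvular            q         ɢ       
Every place of articulation has a voiceless member except bilabial, where /p/ would be expected.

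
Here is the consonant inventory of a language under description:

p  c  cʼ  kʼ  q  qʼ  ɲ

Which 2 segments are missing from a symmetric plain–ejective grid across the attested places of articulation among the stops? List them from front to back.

/pʼ/, /k/

place of articulation  plain     ejective
bilabial          p         —       
palatal           c         cʼ      
velar             —         kʼ      
uvular            q         qʼ      
Gaps, from front to back: bilabial lacks ejective (/pʼ/); velar lacks plain (/k/).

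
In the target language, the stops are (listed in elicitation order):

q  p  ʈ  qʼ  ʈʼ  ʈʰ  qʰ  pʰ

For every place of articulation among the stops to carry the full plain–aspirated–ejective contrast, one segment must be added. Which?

Plain: /p/ (bilabial), /ʈ/ (retroflex), /q/ (uvular).
Aspirated: /pʰ/ (bilabial), /ʈʰ/ (retroflex), /qʰ/ (uvular).
Ejective: /ʈʼ/ (retroflex), /qʼ/ (uvular).
The bilabial row has no ejective member, so the gap is the ejective bilabial stop /pʼ/.

/pʼ/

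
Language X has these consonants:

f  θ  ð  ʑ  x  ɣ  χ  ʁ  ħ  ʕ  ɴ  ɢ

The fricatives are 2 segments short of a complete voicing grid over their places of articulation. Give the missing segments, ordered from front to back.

Voiceless: /f/ (labiodental), /θ/ (dental), /x/ (velar), /χ/ (uvular), /ħ/ (pharyngeal).
Voiced: /ð/ (dental), /ʑ/ (alveolo-palatal), /ɣ/ (velar), /ʁ/ (uvular), /ʕ/ (pharyngeal).
Gaps, from front to back: labiodental lacks voiced (/v/); alveolo-palatal lacks voiceless (/ɕ/).

/v/, /ɕ/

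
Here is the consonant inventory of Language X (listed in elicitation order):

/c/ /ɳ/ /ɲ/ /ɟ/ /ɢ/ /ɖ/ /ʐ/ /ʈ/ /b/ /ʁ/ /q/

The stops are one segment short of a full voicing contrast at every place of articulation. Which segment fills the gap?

/p/

place of articulation  voiceless  voiced  
bilabial          —         b       
retroflex         ʈ         ɖ       
palatal           c         ɟ       
uvular            q         ɢ       
The bilabial row has no voiceless member, so the gap is the voiceless bilabial stop /p/.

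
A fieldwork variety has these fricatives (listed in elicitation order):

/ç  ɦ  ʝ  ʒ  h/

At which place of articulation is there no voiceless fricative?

postalveolar

place of articulation  voiceless  voiced  
postalveolar      —         ʒ       
palatal           ç         ʝ       
glottal           h         ɦ       
Every place of articulation has a voiceless member except postalveolar, where /ʃ/ would be expected.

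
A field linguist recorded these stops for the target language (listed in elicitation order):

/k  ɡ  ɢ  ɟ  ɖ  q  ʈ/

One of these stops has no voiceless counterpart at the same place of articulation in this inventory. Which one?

Retroflex: /ʈ/ ~ /ɖ/
Velar: /k/ ~ /ɡ/
Uvular: /q/ ~ /ɢ/
Palatal: only /ɟ/ (voiced); no voiceless partner.
So /ɟ/ is the unpaired segment.

/ɟ/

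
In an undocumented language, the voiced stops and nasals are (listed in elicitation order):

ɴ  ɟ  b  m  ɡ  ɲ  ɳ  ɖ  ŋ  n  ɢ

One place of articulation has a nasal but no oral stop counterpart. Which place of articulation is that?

Oral stop: /b/ (bilabial), /ɖ/ (retroflex), /ɟ/ (palatal), /ɡ/ (velar), /ɢ/ (uvular).
Nasal: /m/ (bilabial), /n/ (alveolar), /ɳ/ (retroflex), /ɲ/ (palatal), /ŋ/ (velar), /ɴ/ (uvular).
Every place of articulation has an oral stop member except alveolar, where /d/ would be expected.

alveolar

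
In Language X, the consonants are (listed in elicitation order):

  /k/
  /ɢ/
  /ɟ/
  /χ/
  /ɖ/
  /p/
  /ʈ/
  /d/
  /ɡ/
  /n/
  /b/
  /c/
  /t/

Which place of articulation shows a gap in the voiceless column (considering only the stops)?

uvular

bilabial: voiceless /p/, voiced /b/.
alveolar: voiceless /t/, voiced /d/.
retroflex: voiceless /ʈ/, voiced /ɖ/.
palatal: voiceless /c/, voiced /ɟ/.
velar: voiceless /k/, voiced /ɡ/.
uvular: voiceless —, voiced /ɢ/.
Every place of articulation has a voiceless member except uvular, where /q/ would be expected.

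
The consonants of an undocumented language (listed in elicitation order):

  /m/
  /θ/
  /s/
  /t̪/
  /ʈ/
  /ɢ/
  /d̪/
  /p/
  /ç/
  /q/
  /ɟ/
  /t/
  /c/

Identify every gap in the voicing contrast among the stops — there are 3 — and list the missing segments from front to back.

bilabial: voiceless /p/, voiced —.
dental: voiceless /t̪/, voiced /d̪/.
alveolar: voiceless /t/, voiced —.
retroflex: voiceless /ʈ/, voiced —.
palatal: voiceless /c/, voiced /ɟ/.
uvular: voiceless /q/, voiced /ɢ/.
Gaps, from front to back: bilabial lacks voiced (/b/); alveolar lacks voiced (/d/); retroflex lacks voiced (/ɖ/).

/b/, /d/, /ɖ/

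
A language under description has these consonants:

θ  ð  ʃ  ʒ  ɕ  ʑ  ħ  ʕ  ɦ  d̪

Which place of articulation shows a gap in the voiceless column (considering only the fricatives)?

Voiceless: /θ/ (dental), /ʃ/ (postalveolar), /ɕ/ (alveolo-palatal), /ħ/ (pharyngeal).
Voiced: /ð/ (dental), /ʒ/ (postalveolar), /ʑ/ (alveolo-palatal), /ʕ/ (pharyngeal), /ɦ/ (glottal).
Every place of articulation has a voiceless member except glottal, where /h/ would be expected.

glottal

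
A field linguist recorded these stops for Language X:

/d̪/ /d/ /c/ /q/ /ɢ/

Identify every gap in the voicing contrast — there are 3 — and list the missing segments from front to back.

/t̪/, /t/, /ɟ/

dental: voiceless —, voiced /d̪/.
alveolar: voiceless —, voiced /d/.
palatal: voiceless /c/, voiced —.
uvular: voiceless /q/, voiced /ɢ/.
Gaps, from front to back: dental lacks voiceless (/t̪/); alveolar lacks voiceless (/t/); palatal lacks voiced (/ɟ/).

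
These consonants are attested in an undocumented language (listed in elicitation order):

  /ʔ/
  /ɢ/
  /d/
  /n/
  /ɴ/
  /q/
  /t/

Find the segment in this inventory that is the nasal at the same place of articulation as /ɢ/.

/ɴ/

/ɢ/ is a voiced uvular stop.
The nasal at the same place is an uvular nasal — in this inventory, /ɴ/.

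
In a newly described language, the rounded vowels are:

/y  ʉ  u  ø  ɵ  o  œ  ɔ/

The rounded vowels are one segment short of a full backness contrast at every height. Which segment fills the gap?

Front: /y/ (high), /ø/ (high-mid), /œ/ (low-mid).
Central: /ʉ/ (high), /ɵ/ (high-mid).
Back: /u/ (high), /o/ (high-mid), /ɔ/ (low-mid).
The low-mid row has no central member, so the gap is the low-mid central rounded vowel /ɞ/.

/ɞ/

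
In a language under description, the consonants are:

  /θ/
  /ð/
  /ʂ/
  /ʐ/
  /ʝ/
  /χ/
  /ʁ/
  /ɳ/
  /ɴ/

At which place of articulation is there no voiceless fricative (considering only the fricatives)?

palatal

Voiceless: /θ/ (dental), /ʂ/ (retroflex), /χ/ (uvular).
Voiced: /ð/ (dental), /ʐ/ (retroflex), /ʝ/ (palatal), /ʁ/ (uvular).
Every place of articulation has a voiceless member except palatal, where /ç/ would be expected.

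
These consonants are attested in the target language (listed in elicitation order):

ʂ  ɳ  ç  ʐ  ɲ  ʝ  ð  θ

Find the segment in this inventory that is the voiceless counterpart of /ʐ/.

/ʐ/ is a voiced retroflex fricative.
The voiceless counterpart is a voiceless retroflex fricative — in this inventory, /ʂ/.

/ʂ/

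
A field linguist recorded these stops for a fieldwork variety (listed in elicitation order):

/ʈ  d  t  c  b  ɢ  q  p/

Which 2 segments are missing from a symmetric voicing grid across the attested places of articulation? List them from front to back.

Voiceless: /p/ (bilabial), /t/ (alveolar), /ʈ/ (retroflex), /c/ (palatal), /q/ (uvular).
Voiced: /b/ (bilabial), /d/ (alveolar), /ɢ/ (uvular).
Gaps, from front to back: retroflex lacks voiced (/ɖ/); palatal lacks voiced (/ɟ/).

/ɖ/, /ɟ/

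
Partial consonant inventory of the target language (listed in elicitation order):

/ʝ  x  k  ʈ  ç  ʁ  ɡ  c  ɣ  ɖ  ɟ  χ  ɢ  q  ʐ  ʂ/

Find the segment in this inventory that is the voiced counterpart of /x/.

/x/ is a voiceless velar fricative.
The voiced counterpart is a voiced velar fricative — in this inventory, /ɣ/.

/ɣ/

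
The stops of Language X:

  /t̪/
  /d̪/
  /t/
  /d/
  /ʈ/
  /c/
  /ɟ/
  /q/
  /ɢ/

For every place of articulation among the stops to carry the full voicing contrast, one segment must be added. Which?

/ɖ/

place of articulation  voiceless  voiced  
dental            t̪        d̪      
alveolar          t         d       
retroflex         ʈ         —       
palatal           c         ɟ       
uvular            q         ɢ       
The retroflex row has no voiced member, so the gap is the voiced retroflex stop /ɖ/.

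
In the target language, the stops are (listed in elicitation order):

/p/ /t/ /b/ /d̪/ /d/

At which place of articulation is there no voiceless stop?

dental

place of articulation  voiceless  voiced  
bilabial          p         b       
dental            —         d̪      
alveolar          t         d       
Every place of articulation has a voiceless member except dental, where /t̪/ would be expected.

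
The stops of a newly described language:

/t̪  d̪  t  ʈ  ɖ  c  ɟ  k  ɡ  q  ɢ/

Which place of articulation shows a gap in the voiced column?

alveolar

dental: voiceless /t̪/, voiced /d̪/.
alveolar: voiceless /t/, voiced —.
retroflex: voiceless /ʈ/, voiced /ɖ/.
palatal: voiceless /c/, voiced /ɟ/.
velar: voiceless /k/, voiced /ɡ/.
uvular: voiceless /q/, voiced /ɢ/.
Every place of articulation has a voiced member except alveolar, where /d/ would be expected.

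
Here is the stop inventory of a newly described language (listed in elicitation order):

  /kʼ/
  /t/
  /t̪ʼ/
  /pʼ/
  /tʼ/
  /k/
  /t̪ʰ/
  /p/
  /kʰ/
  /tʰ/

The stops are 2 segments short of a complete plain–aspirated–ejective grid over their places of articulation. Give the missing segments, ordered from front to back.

/pʰ/, /t̪/

bilabial: plain /p/, aspirated —, ejective /pʼ/.
dental: plain —, aspirated /t̪ʰ/, ejective /t̪ʼ/.
alveolar: plain /t/, aspirated /tʰ/, ejective /tʼ/.
velar: plain /k/, aspirated /kʰ/, ejective /kʼ/.
Gaps, from front to back: bilabial lacks aspirated (/pʰ/); dental lacks plain (/t̪/).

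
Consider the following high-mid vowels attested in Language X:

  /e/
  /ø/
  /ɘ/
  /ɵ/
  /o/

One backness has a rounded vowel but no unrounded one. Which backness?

backness          unrounded  rounded 
front             e         ø       
central           ɘ         ɵ       
back              —         o       
Every backness has an unrounded member except back, where /ɤ/ would be expected.

back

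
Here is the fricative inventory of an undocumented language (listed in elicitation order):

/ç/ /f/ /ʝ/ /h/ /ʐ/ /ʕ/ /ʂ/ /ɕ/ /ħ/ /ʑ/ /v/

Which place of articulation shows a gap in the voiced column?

glottal

place of articulation  voiceless  voiced  
labiodental       f         v       
retroflex         ʂ         ʐ       
alveolo-palatal   ɕ         ʑ       
palatal           ç         ʝ       
pharyngeal        ħ         ʕ       
glottal           h         —       
Every place of articulation has a voiced member except glottal, where /ɦ/ would be expected.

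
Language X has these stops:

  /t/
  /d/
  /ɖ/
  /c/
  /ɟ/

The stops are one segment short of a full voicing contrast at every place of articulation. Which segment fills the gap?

place of articulation  voiceless  voiced  
alveolar          t         d       
retroflex         —         ɖ       
palatal           c         ɟ       
The retroflex row has no voiceless member, so the gap is the voiceless retroflex stop /ʈ/.

/ʈ/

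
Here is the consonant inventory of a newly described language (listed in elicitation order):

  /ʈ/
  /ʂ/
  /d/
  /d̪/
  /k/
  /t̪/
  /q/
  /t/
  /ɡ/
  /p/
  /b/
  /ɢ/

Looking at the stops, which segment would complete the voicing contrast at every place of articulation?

bilabial: voiceless /p/, voiced /b/.
dental: voiceless /t̪/, voiced /d̪/.
alveolar: voiceless /t/, voiced /d/.
retroflex: voiceless /ʈ/, voiced —.
velar: voiceless /k/, voiced /ɡ/.
uvular: voiceless /q/, voiced /ɢ/.
The retroflex row has no voiced member, so the gap is the voiced retroflex stop /ɖ/.

/ɖ/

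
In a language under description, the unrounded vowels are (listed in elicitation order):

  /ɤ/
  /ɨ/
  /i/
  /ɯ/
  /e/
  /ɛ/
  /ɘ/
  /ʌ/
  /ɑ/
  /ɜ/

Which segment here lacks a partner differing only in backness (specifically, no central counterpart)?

High: /i/ ~ /ɨ/ ~ /ɯ/
High-mid: /e/ ~ /ɘ/ ~ /ɤ/
Low-mid: /ɛ/ ~ /ɜ/ ~ /ʌ/
Low: only /ɑ/ (back); no central partner.
So /ɑ/ is the unpaired segment.

/ɑ/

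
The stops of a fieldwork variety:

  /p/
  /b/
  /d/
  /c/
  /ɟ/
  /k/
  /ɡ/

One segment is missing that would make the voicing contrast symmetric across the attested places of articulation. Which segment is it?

bilabial: voiceless /p/, voiced /b/.
alveolar: voiceless —, voiced /d/.
palatal: voiceless /c/, voiced /ɟ/.
velar: voiceless /k/, voiced /ɡ/.
The alveolar row has no voiceless member, so the gap is the voiceless alveolar stop /t/.

/t/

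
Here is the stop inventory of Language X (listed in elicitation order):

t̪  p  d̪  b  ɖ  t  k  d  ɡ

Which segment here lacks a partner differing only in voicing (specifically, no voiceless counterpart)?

/ɖ/

Bilabial: /p/ ~ /b/
Dental: /t̪/ ~ /d̪/
Alveolar: /t/ ~ /d/
Velar: /k/ ~ /ɡ/
Retroflex: only /ɖ/ (voiced); no voiceless partner.
So /ɖ/ is the unpaired segment.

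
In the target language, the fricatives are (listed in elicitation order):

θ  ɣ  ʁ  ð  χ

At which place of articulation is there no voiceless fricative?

velar

place of articulation  voiceless  voiced  
dental            θ         ð       
velar             —         ɣ       
uvular            χ         ʁ       
Every place of articulation has a voiceless member except velar, where /x/ would be expected.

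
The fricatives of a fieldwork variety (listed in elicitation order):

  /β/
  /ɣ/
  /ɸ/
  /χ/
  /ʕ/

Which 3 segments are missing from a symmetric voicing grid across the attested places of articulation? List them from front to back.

/x/, /ʁ/, /ħ/

place of articulation  voiceless  voiced  
bilabial          ɸ         β       
velar             —         ɣ       
uvular            χ         —       
pharyngeal        —         ʕ       
Gaps, from front to back: velar lacks voiceless (/x/); uvular lacks voiced (/ʁ/); pharyngeal lacks voiceless (/ħ/).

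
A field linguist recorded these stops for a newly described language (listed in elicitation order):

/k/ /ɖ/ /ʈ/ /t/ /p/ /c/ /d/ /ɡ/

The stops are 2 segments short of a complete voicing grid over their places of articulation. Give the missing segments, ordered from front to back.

/b/, /ɟ/

place of articulation  voiceless  voiced  
bilabial          p         —       
alveolar          t         d       
retroflex         ʈ         ɖ       
palatal           c         —       
velar             k         ɡ       
Gaps, from front to back: bilabial lacks voiced (/b/); palatal lacks voiced (/ɟ/).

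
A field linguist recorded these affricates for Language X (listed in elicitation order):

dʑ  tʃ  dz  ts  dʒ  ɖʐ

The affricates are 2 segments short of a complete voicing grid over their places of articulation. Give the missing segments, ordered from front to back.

/ʈʂ/, /tɕ/

alveolar: voiceless /ts/, voiced /dz/.
postalveolar: voiceless /tʃ/, voiced /dʒ/.
retroflex: voiceless —, voiced /ɖʐ/.
alveolo-palatal: voiceless —, voiced /dʑ/.
Gaps, from front to back: retroflex lacks voiceless (/ʈʂ/); alveolo-palatal lacks voiceless (/tɕ/).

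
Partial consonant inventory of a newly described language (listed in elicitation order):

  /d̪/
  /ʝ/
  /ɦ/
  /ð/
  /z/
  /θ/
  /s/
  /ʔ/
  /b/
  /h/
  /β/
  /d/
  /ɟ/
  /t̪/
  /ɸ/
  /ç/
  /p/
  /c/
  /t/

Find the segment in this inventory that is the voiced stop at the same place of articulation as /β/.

/b/

/β/ is a voiced bilabial fricative.
The voiced stop at the same place is a voiced bilabial stop — in this inventory, /b/.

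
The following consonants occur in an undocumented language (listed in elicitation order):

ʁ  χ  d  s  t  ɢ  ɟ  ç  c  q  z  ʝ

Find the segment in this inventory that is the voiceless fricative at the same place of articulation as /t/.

/t/ is a voiceless alveolar stop.
The voiceless fricative at the same place is a voiceless alveolar fricative — in this inventory, /s/.

/s/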